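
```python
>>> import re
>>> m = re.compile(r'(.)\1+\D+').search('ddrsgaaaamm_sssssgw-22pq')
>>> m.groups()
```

('d',)

`\1` has to match the exact text group 1 already captured.
`re.search` scans for the first position where the pattern succeeds.
The match spans [0:20] → 'ddrsgaaaamm_sssssgw-'.
Captured: group 1 = 'd'.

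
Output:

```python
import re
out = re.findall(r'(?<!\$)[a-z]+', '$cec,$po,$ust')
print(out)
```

['ec', 'o', 'st']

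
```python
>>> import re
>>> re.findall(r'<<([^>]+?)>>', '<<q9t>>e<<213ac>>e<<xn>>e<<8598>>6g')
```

['q9t', '213ac', 'xn', '8598']

Walking the string: at [0:7] match '<<q9t>>', group 1 = 'q9t'; at [8:17] match '<<213ac>>', group 1 = '213ac'; at [18:24] match '<<xn>>', group 1 = 'xn'; at [25:33] match '<<8598>>', group 1 = '8598'.
With a single group, `findall` returns only what that group captured — 4 items.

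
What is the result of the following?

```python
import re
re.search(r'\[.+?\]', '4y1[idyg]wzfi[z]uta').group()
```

Because the quantifier is non-greedy, it stops expanding at the earliest point where the rest of the pattern can succeed.
The match spans [3:9] → '[idyg]'.

'[idyg]'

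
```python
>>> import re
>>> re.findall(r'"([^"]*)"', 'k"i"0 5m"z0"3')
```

['i', 'z0']

Scanning left to right: at [1:4] match '"i"', group 1 = 'i'; at [8:12] match '"z0"', group 1 = 'z0'.
`findall` collects group 1 from each match (2 total).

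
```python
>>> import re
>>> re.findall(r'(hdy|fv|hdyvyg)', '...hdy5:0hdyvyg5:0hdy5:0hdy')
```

['hdy', 'hdy', 'hdy', 'hdy']

`|` is ordered: at each position the engine commits to the first alternative that works.
One capturing group, so `findall` returns just the captured substring from each match — 4 in all.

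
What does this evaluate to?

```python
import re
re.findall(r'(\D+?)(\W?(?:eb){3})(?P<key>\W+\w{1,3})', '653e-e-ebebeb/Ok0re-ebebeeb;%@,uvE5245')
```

[('e-e', '-ebebeb', '/Ok0')]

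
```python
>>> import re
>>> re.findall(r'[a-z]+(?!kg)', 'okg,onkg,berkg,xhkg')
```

A negative assertion filters positions out without eating any characters.
`findall` yields the raw match text (4 of them) because the pattern has no groups.

['okg', 'onkg', 'berkg', 'xhkg']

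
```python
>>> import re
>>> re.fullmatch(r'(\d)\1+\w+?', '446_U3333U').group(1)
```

The match spans [0:10] → '446_U3333U'.
Captured: group 1 = '4'.

'4'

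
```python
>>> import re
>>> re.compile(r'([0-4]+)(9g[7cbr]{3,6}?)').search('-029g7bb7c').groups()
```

('02', '9g7bb')

The match spans [1:8] → '029g7bb'.
Captured: group 1 = '02', group 2 = '9g7bb'.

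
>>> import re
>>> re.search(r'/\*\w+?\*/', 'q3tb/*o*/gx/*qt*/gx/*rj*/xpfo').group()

`search` walks the string left to right and returns the first match it finds.
The match spans [4:9] → '/*o*/'.

'/*o*/'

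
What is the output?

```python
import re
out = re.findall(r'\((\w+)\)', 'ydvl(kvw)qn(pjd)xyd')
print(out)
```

['kvw', 'pjd']

Matches: at [4:9] match '(kvw)', group 1 = 'kvw'; at [11:16] match '(pjd)', group 1 = 'pjd'.
With a single group, `findall` returns only what that group captured — 2 items.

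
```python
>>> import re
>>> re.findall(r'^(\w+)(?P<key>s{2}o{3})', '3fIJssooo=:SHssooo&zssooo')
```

[('3fIJ', 'ssooo')]

This matches anchored at the start of the string; then one or more of a word character (captured); then exactly 2 of a literal 's', then exactly 3 of the literal 'o' (captured as 'key').
Walking the string: at [0:9] match '3fIJssooo', groups = ('3fIJ', 'ssooo').
2 groups means the one result is a tuple of 2 captured strings — 1 here.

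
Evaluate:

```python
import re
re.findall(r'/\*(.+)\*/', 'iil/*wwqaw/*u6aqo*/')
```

['wwqaw/*u6aqo']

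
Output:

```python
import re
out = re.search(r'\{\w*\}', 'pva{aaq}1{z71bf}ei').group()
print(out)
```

`re.search` tries every starting position until one works.
The match spans [3:8] → '{aaq}'.

{aaq}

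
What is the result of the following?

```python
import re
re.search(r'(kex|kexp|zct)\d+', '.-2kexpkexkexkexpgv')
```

None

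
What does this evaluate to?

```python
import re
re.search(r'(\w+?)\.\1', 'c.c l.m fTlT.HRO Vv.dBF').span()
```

(0, 3)

After group 1 captures some text, `\1` only succeeds where that same text appears again.
`re.search` scans for the first position where the pattern succeeds.
The match spans [0:3] → 'c.c'.
Captured: group 1 = 'c'.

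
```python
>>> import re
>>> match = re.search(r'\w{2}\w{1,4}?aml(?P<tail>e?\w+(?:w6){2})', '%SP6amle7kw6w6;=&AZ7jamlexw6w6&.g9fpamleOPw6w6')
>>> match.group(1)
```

This matches exactly 2 of a word character, then 1 to 4 of a word character (lazy), then the literal 'aml'; then optionally a literal 'e', then one or more of a word character, then the literal 'w6' repeated 2 times (captured as 'tail').
`re.search` tries every starting position until one works.
The match spans [1:14] → 'SP6amle7kw6w6'.
Captured: group 1 = 'e7kw6w6'.

'e7kw6w6'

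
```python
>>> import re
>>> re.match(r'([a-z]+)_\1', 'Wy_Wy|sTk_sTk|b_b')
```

`match` is anchored at position 0; if the pattern doesn't fit there, it returns None.
Here the pattern fails at index 0, so the call returns None.

None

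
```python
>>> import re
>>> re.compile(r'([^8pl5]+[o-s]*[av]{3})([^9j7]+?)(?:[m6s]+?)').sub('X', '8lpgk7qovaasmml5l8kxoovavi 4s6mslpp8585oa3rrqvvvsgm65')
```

'8lpXml5l8X6mslpp8585X65'

The pattern matches one or more of any character except [8pl5], then zero or more of a character in [o-s], then exactly 3 of one of [av] (captured); then one or more of any character except [9j7] (lazy) (captured); then one or more of one of [m6s] (lazy) (non-capturing group).
With the lazy modifier that quantifier settles for the fewest repetitions that let the rest of the pattern succeed (the atoms after it are unaffected and can still be greedy).
Matches: at [3:13] → 'gk7qovaasm'; at [18:29] → 'kxoovavi 4s'; at [39:51] → 'oa3rrqvvvsgm'.
`sub` substitutes 'X' at each match site.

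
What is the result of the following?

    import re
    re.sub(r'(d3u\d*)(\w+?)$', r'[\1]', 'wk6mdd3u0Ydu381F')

'wk6md[d3u0]'

The pattern matches the literal 'd3u', then zero or more of a digit (captured); then one or more of a word character (lazy) (captured); then anchored at the end.
Matches: at [5:16] → 'd3u0Ydu381F'.
Each match is replaced using the text its own group 1 captured.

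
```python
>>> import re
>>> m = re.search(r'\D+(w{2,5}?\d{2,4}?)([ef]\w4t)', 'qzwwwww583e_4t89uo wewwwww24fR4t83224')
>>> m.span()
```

(0, 14)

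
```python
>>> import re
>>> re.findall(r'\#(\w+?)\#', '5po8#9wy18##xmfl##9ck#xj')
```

Matches: at [4:11] match '#9wy18#', group 1 = '9wy18'; at [11:17] match '#xmfl#', group 1 = 'xmfl'; at [17:22] match '#9ck#', group 1 = '9ck'.
`findall` collects group 1 from each match (3 total).

['9wy18', 'xmfl', '9ck']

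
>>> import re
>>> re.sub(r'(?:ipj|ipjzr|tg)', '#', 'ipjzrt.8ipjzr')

Branches in `(...|...)` are attempted left-to-right; the first branch that allows the whole pattern to succeed is taken.
Matches: at [0:3] → 'ipj'; at [8:11] → 'ipj'.
Each match is replaced by '#'.

'#zrt.8#zr'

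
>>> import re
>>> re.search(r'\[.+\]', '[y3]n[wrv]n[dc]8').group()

'[y3]n[wrv]n[dc]'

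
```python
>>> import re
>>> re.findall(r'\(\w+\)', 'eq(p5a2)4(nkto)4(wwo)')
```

With no groups in the pattern, `findall` gives back each whole match — 3 here.

['(p5a2)', '(nkto)', '(wwo)']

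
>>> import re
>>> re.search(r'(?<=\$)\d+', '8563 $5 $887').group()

'5'

The positive lookaround only admits positions where the adjacent text matches; those characters stay outside the span.
Unlike `match`, `search` isn't anchored — it looks for the pattern anywhere in the string.
The match spans [6:7] → '5'.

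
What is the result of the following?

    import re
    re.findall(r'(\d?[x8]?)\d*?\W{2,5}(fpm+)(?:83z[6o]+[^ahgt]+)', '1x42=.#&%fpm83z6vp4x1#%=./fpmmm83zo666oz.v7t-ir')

[('1x', 'fpm')]

The pattern matches optionally a digit, then optionally one of [x8] (captured); then zero or more of a digit (lazy), then 2 to 5 of a non-word character; then the literal 'fp', then one or more of a literal 'm' (captured); then the literal '83z', then one or more of one of [6o], then one or more of any character except [ahgt] (non-capturing group).
With 2 capturing groups, `findall` returns a 2-tuple per match.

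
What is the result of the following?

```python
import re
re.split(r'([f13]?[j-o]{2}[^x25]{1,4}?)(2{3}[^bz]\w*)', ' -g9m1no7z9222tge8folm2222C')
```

[' -g9m', '1no7z9', '222tge8folm2222C', '']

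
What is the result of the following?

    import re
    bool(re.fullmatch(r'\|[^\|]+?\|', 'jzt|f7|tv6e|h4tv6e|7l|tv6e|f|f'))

False

For `fullmatch`, every character of the input must be accounted for by the pattern.
Here the string isn't matched end-to-end, so the call returns None, and `bool(None)` is False.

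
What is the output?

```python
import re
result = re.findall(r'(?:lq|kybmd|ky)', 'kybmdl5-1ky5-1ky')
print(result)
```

`|` is ordered: at each position the engine commits to the first alternative that works.
Scanning left to right: at [0:5] → 'kybmd'; at [9:11] → 'ky'; at [14:16] → 'ky'.
`findall` yields the raw match text (3 of them) because the pattern has no groups.

['kybmd', 'ky', 'ky']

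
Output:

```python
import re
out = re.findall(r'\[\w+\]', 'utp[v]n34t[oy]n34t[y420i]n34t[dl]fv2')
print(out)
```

['[v]', '[oy]', '[y420i]', '[dl]']

No capturing groups, so `findall` returns the 4 full match strings.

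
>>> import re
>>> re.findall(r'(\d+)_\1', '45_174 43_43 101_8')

['43']

The backreference `\1` re-matches whatever the first group consumed, character for character.
Matches: at [7:12] match '43_43', group 1 = '43'.
With a single group, `findall` returns only what that group captured — 1 item.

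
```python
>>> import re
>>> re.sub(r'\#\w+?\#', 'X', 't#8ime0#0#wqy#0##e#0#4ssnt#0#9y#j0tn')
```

Matches: at [1:8] → '#8ime0#'; at [9:14] → '#wqy#'; at [16:19] → '#e#'; at [20:27] → '#4ssnt#'; at [28:32] → '#9y#'.
Each match is replaced by 'X'.

'tX0X0#X0X0Xj0tn'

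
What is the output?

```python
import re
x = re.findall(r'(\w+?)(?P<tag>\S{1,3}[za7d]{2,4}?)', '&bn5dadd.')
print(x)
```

The `?` after the quantifier makes it lazy — it takes as little as possible before letting the rest of the pattern try.
`findall` packs the 2 group values into a tuple for every match.

[('b', 'n5dad')]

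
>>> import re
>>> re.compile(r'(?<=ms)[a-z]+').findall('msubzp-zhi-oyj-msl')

The `(?=…)`/`(?<=…)` assertion just peeks at neighbouring text; it doesn't advance the match position.
Walking the string: at [2:6] → 'ubzp'; at [17:18] → 'l'.
No capturing groups, so `findall` returns the 2 full match strings.

['ubzp', 'l']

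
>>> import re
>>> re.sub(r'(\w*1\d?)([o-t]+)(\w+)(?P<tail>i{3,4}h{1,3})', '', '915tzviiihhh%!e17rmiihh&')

Every occurrence is swapped for ''.

'%!e17rmiihh&'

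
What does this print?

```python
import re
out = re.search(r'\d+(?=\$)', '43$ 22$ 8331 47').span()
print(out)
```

(0, 2)

The positive lookaround only admits positions where the adjacent text matches; those characters stay outside the span.
`re.search` tries every starting position until one works.
The match spans [0:2] → '43'.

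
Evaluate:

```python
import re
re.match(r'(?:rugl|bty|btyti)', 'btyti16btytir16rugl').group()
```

`re.match` won't scan ahead — the pattern has to work from the very first character.
The match spans [0:3] → 'bty'.

'bty'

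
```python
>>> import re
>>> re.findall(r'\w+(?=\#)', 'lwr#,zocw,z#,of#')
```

['lwr', 'z', 'of']

The `(?=…)`/`(?<=…)` assertion just peeks at neighbouring text; it doesn't advance the match position.
Scanning left to right: at [0:3] → 'lwr'; at [10:11] → 'z'; at [13:15] → 'of'.
No capturing groups, so `findall` returns the 3 full match strings.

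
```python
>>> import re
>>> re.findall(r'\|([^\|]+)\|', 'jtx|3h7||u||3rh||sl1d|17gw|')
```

['3h7', 'u', '3rh', 'sl1d']

Scanning left to right: at [3:8] match '|3h7|', group 1 = '3h7'; at [8:11] match '|u|', group 1 = 'u'; at [11:16] match '|3rh|', group 1 = '3rh'; at [16:22] match '|sl1d|', group 1 = 'sl1d'.
Because there's exactly one group, `findall` drops the full match and keeps group 1 from each hit.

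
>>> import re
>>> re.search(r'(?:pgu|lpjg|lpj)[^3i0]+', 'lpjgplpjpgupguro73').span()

The match spans [0:17] → 'lpjgplpjpgupguro7'.

(0, 17)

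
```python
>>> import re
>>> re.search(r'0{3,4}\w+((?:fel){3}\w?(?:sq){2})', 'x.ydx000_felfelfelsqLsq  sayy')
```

None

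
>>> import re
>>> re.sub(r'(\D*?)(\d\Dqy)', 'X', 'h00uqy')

'h0X'

This matches zero or more of a non-digit (lazy) (captured); then a digit, then a non-digit, then the literal 'qy' (captured).
Matches: at [2:6] → '0uqy'.
`sub` substitutes 'X' at each match site.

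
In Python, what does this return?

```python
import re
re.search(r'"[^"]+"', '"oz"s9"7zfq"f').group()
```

`re.search` scans for the first position where the pattern succeeds.
The match spans [0:4] → '"oz"'.

'"oz"'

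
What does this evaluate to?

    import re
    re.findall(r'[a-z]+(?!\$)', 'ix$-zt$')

['i', 'z']

The negative lookahead/lookbehind blocks any match where the forbidden context is present.
Matches: at [0:1] → 'i'; at [4:5] → 'z'.
No capturing groups, so `findall` returns the 2 full match strings.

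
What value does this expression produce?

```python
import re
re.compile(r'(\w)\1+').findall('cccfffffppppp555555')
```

['c', 'f', 'p', '5']

The backreference `\1` re-matches whatever the first group consumed, character for character.
With a single group, `findall` returns only what that group captured — 4 items.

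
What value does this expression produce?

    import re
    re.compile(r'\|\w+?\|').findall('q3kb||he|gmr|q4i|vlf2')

Scanning left to right: at [5:9] → '|he|'; at [12:17] → '|q4i|'.
With no groups in the pattern, `findall` gives back each whole match — 2 here.

['|he|', '|q4i|']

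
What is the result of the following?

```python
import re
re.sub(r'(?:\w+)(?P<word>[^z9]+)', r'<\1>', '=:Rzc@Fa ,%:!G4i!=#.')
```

'=:<@Fa ,%:!G4i!=#.>'

The pattern matches one or more of a word character (non-capturing group); then one or more of any character except [z9] (captured as 'word').
Each match is replaced using the text its own group 1 captured.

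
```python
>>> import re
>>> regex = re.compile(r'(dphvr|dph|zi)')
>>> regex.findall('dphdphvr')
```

Alternation isn't longest-match — the leftmost alternative that fits at this position is chosen.
`findall` collects group 1 from each match (2 total).

['dph', 'dphvr']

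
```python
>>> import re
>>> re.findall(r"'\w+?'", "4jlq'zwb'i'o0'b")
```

["'zwb'", "'o0'"]

No capturing groups, so `findall` returns the 2 full match strings.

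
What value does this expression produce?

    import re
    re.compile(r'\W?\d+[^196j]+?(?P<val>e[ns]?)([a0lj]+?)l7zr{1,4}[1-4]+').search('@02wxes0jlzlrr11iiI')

Pattern: optionally a non-word character, then one or more of a digit, then one or more of any character except [196j] (lazy); then the literal 'e', then optionally one of [ns] (captured as 'val'); then one or more of one of [a0lj] (lazy) (captured); then the literal 'l7z', then 1 to 4 of the literal 'r'; then one or more of a character in [1-4].
Unlike `match`, `search` isn't anchored — it looks for the pattern anywhere in the string.
Here no position works, so the call returns None.

None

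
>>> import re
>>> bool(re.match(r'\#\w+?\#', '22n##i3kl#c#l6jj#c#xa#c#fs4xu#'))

False

`match` is anchored at position 0; if the pattern doesn't fit there, it returns None.
Here the pattern fails at index 0, so the call returns None, and `bool(None)` is False.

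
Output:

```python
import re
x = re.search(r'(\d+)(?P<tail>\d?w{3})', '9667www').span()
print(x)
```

(0, 7)

Pattern: one or more of a digit (captured); then optionally a digit, then exactly 3 of the literal 'w' (captured as 'tail').
The match spans [0:7] → '9667www'.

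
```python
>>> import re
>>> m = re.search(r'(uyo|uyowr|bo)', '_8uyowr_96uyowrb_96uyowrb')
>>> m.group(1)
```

'uyo'

Alternation isn't longest-match — the leftmost alternative that fits at this position is chosen.
Unlike `match`, `search` isn't anchored — it looks for the pattern anywhere in the string.
The match spans [2:5] → 'uyo'.
Captured: group 1 = 'uyo'.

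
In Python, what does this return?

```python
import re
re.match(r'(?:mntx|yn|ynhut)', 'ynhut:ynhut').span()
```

Alternation isn't longest-match — the leftmost alternative that fits at this position is chosen.
With `match`, the pattern is implicitly anchored at the beginning.
The match spans [0:2] → 'yn'.

(0, 2)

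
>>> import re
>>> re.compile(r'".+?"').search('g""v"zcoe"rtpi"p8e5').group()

A `+?`/`*?`/`{m,n}?` starts at its minimum and grows only as far as needed for what follows to match.
Unlike `match`, `search` isn't anchored — it looks for the pattern anywhere in the string.
The match spans [1:5] → '""v"'.

'""v"'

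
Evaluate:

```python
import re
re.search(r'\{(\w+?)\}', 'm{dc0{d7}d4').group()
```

'{d7}'

The match spans [5:9] → '{d7}'.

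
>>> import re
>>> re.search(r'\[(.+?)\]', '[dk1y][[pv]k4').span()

With the lazy modifier that quantifier settles for the fewest repetitions that let the rest of the pattern succeed (the atoms after it are unaffected and can still be greedy).
The match spans [0:6] → '[dk1y]'.

(0, 6)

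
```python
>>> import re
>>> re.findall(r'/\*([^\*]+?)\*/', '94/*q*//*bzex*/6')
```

['q', 'bzex']

`findall` collects group 1 from each match (2 total).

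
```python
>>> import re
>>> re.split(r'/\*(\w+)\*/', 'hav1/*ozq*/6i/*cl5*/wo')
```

['hav1', 'ozq', '6i', 'cl5', 'wo']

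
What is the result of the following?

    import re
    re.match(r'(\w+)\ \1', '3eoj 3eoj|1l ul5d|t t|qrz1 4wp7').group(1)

`\1` has to match the exact text group 1 already captured.
With `match`, the pattern is implicitly anchored at the beginning.
The match spans [0:9] → '3eoj 3eoj'.
Captured: group 1 = '3eoj'.

'3eoj'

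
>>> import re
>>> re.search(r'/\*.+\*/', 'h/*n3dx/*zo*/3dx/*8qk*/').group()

`re.search` scans for the first position where the pattern succeeds.
The match spans [1:23] → '/*n3dx/*zo*/3dx/*8qk*/'.

'/*n3dx/*zo*/3dx/*8qk*/'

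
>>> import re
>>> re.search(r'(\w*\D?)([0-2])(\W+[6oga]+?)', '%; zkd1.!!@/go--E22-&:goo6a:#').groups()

This matches zero or more of a word character, then optionally a non-digit (captured); then a character in [0-2] (captured); then one or more of a non-word character, then one or more of one of [6oga] (lazy) (captured).
Unlike `match`, `search` isn't anchored — it looks for the pattern anywhere in the string.
The match spans [3:13] → 'zkd1.!!@/g'.
Captured: group 1 = 'zkd', group 2 = '1', group 3 = '.!!@/g'.

('zkd', '1', '.!!@/g')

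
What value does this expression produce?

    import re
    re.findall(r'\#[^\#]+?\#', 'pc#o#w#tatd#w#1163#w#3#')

['#o#', '#tatd#', '#1163#', '#3#']

With no groups in the pattern, `findall` gives back each whole match — 4 here.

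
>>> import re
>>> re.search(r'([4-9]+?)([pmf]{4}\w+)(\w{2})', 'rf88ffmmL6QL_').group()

'88ffmmL6QL_'

The match spans [2:13] → '88ffmmL6QL_'.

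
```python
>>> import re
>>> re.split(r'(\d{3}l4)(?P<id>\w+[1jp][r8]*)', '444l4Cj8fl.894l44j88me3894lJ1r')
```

['', '444l4', 'Cj8', 'fl.', '894l4', '4j88me3894lJ1r', '']

Pattern: exactly 3 of a digit, then the literal 'l4' (captured); then one or more of a word character, then one of [1jp], then zero or more of one of [r8] (captured as 'id').
Matches to split on: at [0:8] → '444l4Cj8'; at [11:30] → '894l44j88me3894lJ1r'.
With a capturing group present, the delimiter's captured portion is kept in the result list.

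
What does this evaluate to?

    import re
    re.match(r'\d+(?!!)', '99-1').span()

(0, 2)

`re.match` won't scan ahead — the pattern has to work from the very first character.
The match spans [0:2] → '99'.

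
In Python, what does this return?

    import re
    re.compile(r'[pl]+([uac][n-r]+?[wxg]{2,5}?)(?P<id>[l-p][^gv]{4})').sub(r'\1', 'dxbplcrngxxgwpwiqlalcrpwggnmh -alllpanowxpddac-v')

The replacement refers to a captured group, so each match is rewritten using its own captured text.

'dxbcrngxxgwacrpwggaanowx-v'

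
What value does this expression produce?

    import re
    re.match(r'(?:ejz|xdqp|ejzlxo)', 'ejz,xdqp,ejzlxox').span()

(0, 3)

With `match`, the pattern is implicitly anchored at the beginning.
The match spans [0:3] → 'ejz'.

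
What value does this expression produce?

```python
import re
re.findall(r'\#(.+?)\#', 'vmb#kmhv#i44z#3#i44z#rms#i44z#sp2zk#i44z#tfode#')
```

['kmhv', '3', 'rms', 'sp2zk', 'tfode']

The `?` after the quantifier makes it lazy — it takes as little as possible before letting the rest of the pattern try.
`findall` collects group 1 from each match (5 total).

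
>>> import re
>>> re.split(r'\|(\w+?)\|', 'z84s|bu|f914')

['z84s', 'bu', 'f914']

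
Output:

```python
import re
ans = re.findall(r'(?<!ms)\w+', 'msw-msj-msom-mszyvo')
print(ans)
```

['msw', 'msj', 'msom', 'mszyvo']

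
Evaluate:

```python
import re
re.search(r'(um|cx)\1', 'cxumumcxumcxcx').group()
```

'umum'

After group 1 captures some text, `\1` only succeeds where that same text appears again.
The match spans [2:6] → 'umum'.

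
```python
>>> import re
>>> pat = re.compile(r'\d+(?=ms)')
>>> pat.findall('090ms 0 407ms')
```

The lookaround is zero-width — it requires the adjacent text to match without consuming it, so the asserted text isn't part of the match.
Walking the string: at [0:3] → '090'; at [8:11] → '407'.
Since nothing is captured, `findall` lists the 2 matched substrings directly.

['090', '407']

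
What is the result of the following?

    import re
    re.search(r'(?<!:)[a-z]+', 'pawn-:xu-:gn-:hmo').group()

Because the assertion is negative and zero-width, positions next to the forbidden text are skipped.
`search` walks the string left to right and returns the first match it finds.
The match spans [0:4] → 'pawn'.

'pawn'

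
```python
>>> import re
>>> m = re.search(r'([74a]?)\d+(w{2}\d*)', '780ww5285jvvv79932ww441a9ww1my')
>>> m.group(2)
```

'ww5285'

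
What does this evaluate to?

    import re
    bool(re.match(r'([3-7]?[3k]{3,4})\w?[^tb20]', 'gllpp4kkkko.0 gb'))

`re.match` only tries the pattern at the start of the string.
Here the pattern fails at index 0, so the call returns None, and `bool(None)` is False.

False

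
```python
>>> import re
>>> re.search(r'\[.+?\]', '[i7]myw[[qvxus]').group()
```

Because the quantifier is non-greedy, it stops expanding at the earliest point where the rest of the pattern can succeed.
`re.search` scans for the first position where the pattern succeeds.
The match spans [0:4] → '[i7]'.

'[i7]'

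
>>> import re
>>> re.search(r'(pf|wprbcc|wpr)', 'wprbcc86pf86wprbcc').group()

Alternation isn't longest-match — the leftmost alternative that fits at this position is chosen.
The match spans [0:6] → 'wprbcc'.

'wprbcc'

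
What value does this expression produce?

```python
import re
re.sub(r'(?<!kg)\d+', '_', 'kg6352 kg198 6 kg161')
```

'kg6_ kg1_ _ kg1_'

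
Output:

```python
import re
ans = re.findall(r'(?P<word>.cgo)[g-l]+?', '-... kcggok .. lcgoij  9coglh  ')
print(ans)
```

['lcgo']

This matches any character, then the literal 'cgo' (captured as 'word'); then one or more of a character in [g-l] (lazy).
One capturing group, so `findall` returns just the captured substring from the one match — 1 in all.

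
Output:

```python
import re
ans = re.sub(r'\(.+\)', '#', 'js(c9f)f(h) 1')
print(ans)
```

Matches: at [2:11] → '(c9f)f(h)'.
`sub` substitutes '#' at each match site.

js# 1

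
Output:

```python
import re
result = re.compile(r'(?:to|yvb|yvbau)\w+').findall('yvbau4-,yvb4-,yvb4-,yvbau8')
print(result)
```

Walking the string: at [0:6] → 'yvbau4'; at [8:12] → 'yvb4'; at [14:18] → 'yvb4'; at [20:26] → 'yvbau8'.
Since nothing is captured, `findall` lists the 4 matched substrings directly.

['yvbau4', 'yvb4', 'yvb4', 'yvbau8']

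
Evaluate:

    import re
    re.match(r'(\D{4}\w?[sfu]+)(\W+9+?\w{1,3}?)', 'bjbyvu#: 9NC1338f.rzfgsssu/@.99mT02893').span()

`match` is anchored at position 0; if the pattern doesn't fit there, it returns None.
The match spans [0:11] → 'bjbyvu#: 9N'.

(0, 11)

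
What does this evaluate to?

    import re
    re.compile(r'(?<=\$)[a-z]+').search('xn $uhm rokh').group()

'uhm'

The positive lookaround only admits positions where the adjacent text matches; those characters stay outside the span.
Unlike `match`, `search` isn't anchored — it looks for the pattern anywhere in the string.
The match spans [4:7] → 'uhm'.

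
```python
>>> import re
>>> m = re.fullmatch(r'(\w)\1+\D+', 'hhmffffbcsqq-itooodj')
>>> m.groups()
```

('h',)

`\1` is not a pattern — it's the concrete string captured by group 1, re-applied verbatim.
`fullmatch` succeeds only if the pattern covers the string from start to end.
The match spans [0:20] → 'hhmffffbcsqq-itooodj'.
Captured: group 1 = 'h'.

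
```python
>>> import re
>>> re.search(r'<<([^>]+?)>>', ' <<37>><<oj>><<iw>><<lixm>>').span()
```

`search` walks the string left to right and returns the first match it finds.
The match spans [1:7] → '<<37>>'.
Captured: group 1 = '37'.

(1, 7)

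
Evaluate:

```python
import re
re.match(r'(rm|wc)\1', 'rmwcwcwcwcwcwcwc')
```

None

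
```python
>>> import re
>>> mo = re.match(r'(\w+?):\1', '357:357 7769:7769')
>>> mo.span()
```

`\1` is not a pattern — it's the concrete string captured by group 1, re-applied verbatim.
`re.match` won't scan ahead — the pattern has to work from the very first character.
The match spans [0:7] → '357:357'.
Captured: group 1 = '357'.

(0, 7)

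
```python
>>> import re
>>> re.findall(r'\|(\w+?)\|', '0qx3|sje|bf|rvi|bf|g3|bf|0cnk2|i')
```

['sje', 'rvi', 'g3', '0cnk2']

One capturing group, so `findall` returns just the captured substring from each match — 4 in all.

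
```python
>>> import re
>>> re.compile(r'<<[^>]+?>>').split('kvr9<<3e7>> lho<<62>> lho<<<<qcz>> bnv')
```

`split` removes every match and returns the 4 fragments in between.

['kvr9', ' lho', ' lho', ' bnv']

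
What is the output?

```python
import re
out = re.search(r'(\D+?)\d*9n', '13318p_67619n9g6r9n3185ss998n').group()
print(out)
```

This matches one or more of a non-digit (lazy) (captured); then zero or more of a digit, then the literal '9n'.
The match spans [5:13] → 'p_67619n'.

p_67619n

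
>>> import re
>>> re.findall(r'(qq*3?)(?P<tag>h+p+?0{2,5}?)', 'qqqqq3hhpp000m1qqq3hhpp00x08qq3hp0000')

[('qqqqq3', 'hhpp00'), ('qqq3', 'hhpp00'), ('qq3', 'hp00')]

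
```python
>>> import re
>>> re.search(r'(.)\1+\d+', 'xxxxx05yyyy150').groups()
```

After group 1 captures some text, `\1` only succeeds where that same text appears again.
`re.search` scans for the first position where the pattern succeeds.
The match spans [0:7] → 'xxxxx05'.
Captured: group 1 = 'x'.

('x',)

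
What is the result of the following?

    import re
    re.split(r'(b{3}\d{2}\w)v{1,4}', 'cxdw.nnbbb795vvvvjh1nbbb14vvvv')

This matches exactly 3 of the literal 'b', then exactly 2 of a digit, then a word character (captured); then 1 to 4 of a literal 'v'.
Matches to split on: at [7:17] → 'bbb795vvvv'; at [21:30] → 'bbb14vvvv'.
With a capturing group present, the delimiter's captured portion is kept in the result list.

['cxdw.nn', 'bbb795', 'jh1n', 'bbb14v', '']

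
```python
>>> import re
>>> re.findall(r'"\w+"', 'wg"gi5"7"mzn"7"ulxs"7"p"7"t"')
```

Since nothing is captured, `findall` lists the 5 matched substrings directly.

['"gi5"', '"mzn"', '"ulxs"', '"p"', '"t"']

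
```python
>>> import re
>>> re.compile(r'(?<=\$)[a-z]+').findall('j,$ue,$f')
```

The positive lookaround only admits positions where the adjacent text matches; those characters stay outside the span.
Walking the string: at [3:5] → 'ue'; at [7:8] → 'f'.
Since nothing is captured, `findall` lists the 2 matched substrings directly.

['ue', 'f']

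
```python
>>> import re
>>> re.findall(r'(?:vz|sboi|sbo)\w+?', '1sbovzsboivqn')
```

The regex engine tests alternatives in the order written; an earlier branch that matches wins even if a later one would match more.
No capturing groups, so `findall` returns the 2 full match strings.

['sbov', 'sboiv']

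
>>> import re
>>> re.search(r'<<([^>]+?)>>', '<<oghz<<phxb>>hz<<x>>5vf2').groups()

The match spans [0:14] → '<<oghz<<phxb>>'.
Captured: group 1 = 'oghz<<phxb'.

('oghz<<phxb',)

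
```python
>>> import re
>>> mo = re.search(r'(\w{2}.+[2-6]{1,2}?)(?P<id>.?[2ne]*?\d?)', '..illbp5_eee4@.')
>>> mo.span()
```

This matches exactly 2 of a word character, then one or more of any character, then 1 to 2 of a character in [2-6] (lazy) (captured); then optionally any character, then zero or more of one of [2ne] (lazy), then optionally a digit (captured as 'id').
`re.search` tries every starting position until one works.
The match spans [2:14] → 'illbp5_eee4@'.
Captured: group 1 = 'illbp5_eee4', group 2 = '@'.

(2, 14)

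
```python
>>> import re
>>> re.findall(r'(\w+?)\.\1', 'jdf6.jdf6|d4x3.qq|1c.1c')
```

['jdf6', '1c']

`\1` is not a pattern — it's the concrete string captured by group 1, re-applied verbatim.
Walking the string: at [0:9] match 'jdf6.jdf6', group 1 = 'jdf6'; at [18:23] match '1c.1c', group 1 = '1c'.
`findall` collects group 1 from each match (2 total).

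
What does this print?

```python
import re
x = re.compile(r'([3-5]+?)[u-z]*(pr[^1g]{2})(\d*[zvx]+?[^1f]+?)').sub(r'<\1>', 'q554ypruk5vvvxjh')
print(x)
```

Pattern: one or more of a character in [3-5] (lazy) (captured); then zero or more of a character in [u-z]; then the literal 'pr', then exactly 2 of any character except [1g] (captured); then zero or more of a digit, then one or more of one of [zvx] (lazy), then one or more of any character except [1f] (lazy) (captured).
Each match is replaced using the text its own group 1 captured.

q<554>vxjh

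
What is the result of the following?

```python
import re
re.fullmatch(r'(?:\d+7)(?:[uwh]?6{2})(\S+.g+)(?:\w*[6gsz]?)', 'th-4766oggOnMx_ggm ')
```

None

`re.fullmatch` requires the pattern to consume the entire string.
Here the string isn't matched end-to-end, so the call returns None.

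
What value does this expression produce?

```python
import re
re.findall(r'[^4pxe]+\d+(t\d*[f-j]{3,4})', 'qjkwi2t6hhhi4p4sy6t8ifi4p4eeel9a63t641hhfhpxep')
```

Pattern: one or more of any character except [4pxe], then one or more of a digit; then the literal 't', then zero or more of a digit, then 3 to 4 of a character in [f-j] (captured).
`findall` collects group 1 from each match (3 total).

['t6hhhi', 't8ifi', 't641hhfh']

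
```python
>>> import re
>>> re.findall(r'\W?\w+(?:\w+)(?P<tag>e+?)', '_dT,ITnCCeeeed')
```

['e']

Pattern: optionally a non-word character, then one or more of a word character; then one or more of a word character (non-capturing group); then one or more of a literal 'e' (lazy) (captured as 'tag').
With a single group, `findall` returns only what that group captured — 1 item.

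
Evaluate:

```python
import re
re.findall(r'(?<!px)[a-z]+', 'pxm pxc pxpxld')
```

`(?!…)`/`(?<!…)` only lets a position through if the neighbouring text does NOT match; no characters are consumed.
Walking the string: at [0:3] → 'pxm'; at [4:7] → 'pxc'; at [8:14] → 'pxpxld'.
`findall` yields the raw match text (3 of them) because the pattern has no groups.

['pxm', 'pxc', 'pxpxld']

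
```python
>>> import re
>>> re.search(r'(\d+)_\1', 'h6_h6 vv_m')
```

None

The backreference `\1` re-matches whatever the first group consumed, character for character.
Here nothing in the string fits, so the call returns None.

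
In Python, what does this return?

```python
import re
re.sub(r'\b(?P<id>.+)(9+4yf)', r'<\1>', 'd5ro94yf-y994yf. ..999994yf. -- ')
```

Pattern: a word boundary (`\b`, zero-width); then one or more of any character (captured as 'id'); then one or more of the literal '9', then the literal '4yf' (captured).
Matches: at [0:27] → 'd5ro94yf-y994yf. ..999994yf'.
The replacement refers to a captured group, so each match is rewritten using its own captured text.

'<d5ro94yf-y994yf. ..9999>. -- '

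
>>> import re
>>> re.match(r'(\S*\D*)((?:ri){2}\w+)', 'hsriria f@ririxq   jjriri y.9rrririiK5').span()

Pattern: zero or more of a non-whitespace character, then zero or more of a non-digit (captured); then the literal 'ri' repeated 2 times, then one or more of a word character (captured).
`match` is anchored at position 0; if the pattern doesn't fit there, it returns None.
The match spans [0:16] → 'hsriria f@ririxq'.
Captured: group 1 = 'hsriria f@', group 2 = 'ririxq'.

(0, 16)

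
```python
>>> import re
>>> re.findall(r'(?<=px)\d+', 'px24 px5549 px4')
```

The `(?=…)`/`(?<=…)` assertion just peeks at neighbouring text; it doesn't advance the match position.
No capturing groups, so `findall` returns the 3 full match strings.

['24', '5549', '4']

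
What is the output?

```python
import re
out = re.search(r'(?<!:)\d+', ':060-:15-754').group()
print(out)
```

Because the assertion is negative and zero-width, positions next to the forbidden text are skipped.
The match spans [2:4] → '60'.

60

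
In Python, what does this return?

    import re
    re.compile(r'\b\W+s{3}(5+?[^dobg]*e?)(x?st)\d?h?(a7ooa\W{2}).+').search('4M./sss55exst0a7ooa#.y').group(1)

The match spans [2:22] → './sss55exst0a7ooa#.y'.
Captured: group 1 = '55ex', group 2 = 'st', group 3 = 'a7ooa#.'.

'55ex'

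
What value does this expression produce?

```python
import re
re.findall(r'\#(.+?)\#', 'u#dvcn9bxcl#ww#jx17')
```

['dvcn9bxcl']

A `+?`/`*?`/`{m,n}?` starts at its minimum and grows only as far as needed for what follows to match.
One capturing group, so `findall` returns just the captured substring from the one match — 1 in all.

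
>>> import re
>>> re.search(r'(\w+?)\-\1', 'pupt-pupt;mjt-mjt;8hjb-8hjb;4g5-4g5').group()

A backreference is literal: `\1` must see the identical characters the first group matched.
`re.search` scans for the first position where the pattern succeeds.
The match spans [0:9] → 'pupt-pupt'.
Captured: group 1 = 'pupt'.

'pupt-pupt'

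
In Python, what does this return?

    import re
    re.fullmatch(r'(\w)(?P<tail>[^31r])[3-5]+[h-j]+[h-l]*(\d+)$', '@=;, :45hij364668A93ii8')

None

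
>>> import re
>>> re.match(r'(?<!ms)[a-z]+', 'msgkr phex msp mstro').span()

A negative assertion filters positions out without eating any characters.
`re.match` won't scan ahead — the pattern has to work from the very first character.
The match spans [0:5] → 'msgkr'.

(0, 5)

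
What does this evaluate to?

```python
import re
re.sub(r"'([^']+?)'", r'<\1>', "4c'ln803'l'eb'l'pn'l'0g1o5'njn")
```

'4c<ln803>l<eb>l<pn>l<0g1o5>njn'

Matches: at [2:9] → "'ln803'"; at [10:14] → "'eb'"; at [15:19] → "'pn'"; at [20:27] → "'0g1o5'".
Each match is replaced using the text its own group 1 captured.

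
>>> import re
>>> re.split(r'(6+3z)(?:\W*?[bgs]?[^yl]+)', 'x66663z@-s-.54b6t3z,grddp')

The pattern matches one or more of the literal '6', then the literal '3z' (captured); then zero or more of a non-word character (lazy), then optionally one of [bgs], then one or more of any character except [yl] (non-capturing group).
Matches to split on: at [1:25] → '66663z@-s-.54b6t3z,grddp'.
`re.split` interleaves the captured-group text with the surrounding fragments.

['x', '66663z', '']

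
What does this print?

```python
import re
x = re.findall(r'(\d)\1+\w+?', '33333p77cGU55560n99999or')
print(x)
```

After group 1 captures some text, `\1` only succeeds where that same text appears again.
Walking the string: at [0:6] match '33333p', group 1 = '3'; at [6:9] match '77c', group 1 = '7'; at [11:15] match '5556', group 1 = '5'; at [17:23] match '99999o', group 1 = '9'.
Because there's exactly one group, `findall` drops the full match and keeps group 1 from each hit.

['3', '7', '5', '9']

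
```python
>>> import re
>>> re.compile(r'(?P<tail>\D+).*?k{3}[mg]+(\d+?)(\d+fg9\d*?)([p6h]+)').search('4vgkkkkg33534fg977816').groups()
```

('vgk', '3', '3534fg97781', '6')

This matches one or more of a non-digit (captured as 'tail'); then zero or more of any character (lazy), then exactly 3 of a literal 'k', then one or more of one of [mg]; then one or more of a digit (lazy) (captured); then one or more of a digit, then the literal 'fg9', then zero or more of a digit (lazy) (captured); then one or more of one of [p6h] (captured).
Lazy quantifiers expand one character at a time until the remainder of the pattern can match.
`re.search` scans for the first position where the pattern succeeds.
The match spans [1:21] → 'vgkkkkg33534fg977816'.
Captured: group 1 = 'vgk', group 2 = '3', group 3 = '3534fg97781', group 4 = '6'.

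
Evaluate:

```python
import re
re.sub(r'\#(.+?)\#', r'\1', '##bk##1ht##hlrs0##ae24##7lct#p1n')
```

Matches: at [0:5] → '##bk#'; at [5:10] → '#1ht#'; at [10:17] → '#hlrs0#'; at [17:23] → '#ae24#'; at [23:29] → '#7lct#'.
`\1` in the replacement pulls in group 1's text for each match.

'#bk1hthlrs0ae247lctp1n'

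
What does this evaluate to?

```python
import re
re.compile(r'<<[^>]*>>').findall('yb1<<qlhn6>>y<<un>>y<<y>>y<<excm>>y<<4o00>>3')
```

Walking the string: at [3:12] → '<<qlhn6>>'; at [13:19] → '<<un>>'; at [20:25] → '<<y>>'; at [26:34] → '<<excm>>'; at [35:43] → '<<4o00>>'.
`findall` yields the raw match text (5 of them) because the pattern has no groups.

['<<qlhn6>>', '<<un>>', '<<y>>', '<<excm>>', '<<4o00>>']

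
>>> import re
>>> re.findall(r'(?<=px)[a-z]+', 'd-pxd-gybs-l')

The positive lookaround only admits positions where the adjacent text matches; those characters stay outside the span.
With no groups in the pattern, `findall` gives back each whole match — 1 here.

['d']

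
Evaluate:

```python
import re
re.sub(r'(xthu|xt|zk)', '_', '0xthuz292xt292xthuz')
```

'0_z292_292_z'

Alternation isn't longest-match — the leftmost alternative that fits at this position is chosen.
Matches: at [1:5] → 'xthu'; at [9:11] → 'xt'; at [14:18] → 'xthu'.
Every occurrence is swapped for '_'.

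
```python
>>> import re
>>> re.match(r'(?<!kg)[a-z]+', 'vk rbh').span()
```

(0, 2)

With `match`, the pattern is implicitly anchored at the beginning.
The match spans [0:2] → 'vk'.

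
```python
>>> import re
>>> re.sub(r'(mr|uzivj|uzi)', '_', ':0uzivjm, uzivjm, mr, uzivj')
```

':0_m, _m, _, _'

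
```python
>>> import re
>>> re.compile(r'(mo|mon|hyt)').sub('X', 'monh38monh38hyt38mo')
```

'Xnh38Xnh38X38X'

Alternation tries branches left to right and keeps the first one that lets the overall match succeed at that position.
Matches: at [0:2] → 'mo'; at [6:8] → 'mo'; at [12:15] → 'hyt'; at [17:19] → 'mo'.
Every occurrence is swapped for 'X'.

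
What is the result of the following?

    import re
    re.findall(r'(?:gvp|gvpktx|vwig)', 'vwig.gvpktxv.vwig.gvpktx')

['vwig', 'gvp', 'vwig', 'gvp']

Alternation tries branches left to right and keeps the first one that lets the overall match succeed at that position.
Walking the string: at [0:4] → 'vwig'; at [5:8] → 'gvp'; at [13:17] → 'vwig'; at [18:21] → 'gvp'.
No capturing groups, so `findall` returns the 4 full match strings.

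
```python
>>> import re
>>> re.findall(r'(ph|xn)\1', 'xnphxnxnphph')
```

`\1` has to match the exact text group 1 already captured.
With a single group, `findall` returns only what that group captured — 2 items.

['xn', 'ph']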